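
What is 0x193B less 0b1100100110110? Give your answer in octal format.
Convert 0x193B (hexadecimal) → 1×4096 + 9×256 + 3×16 + 11 = 6459 (decimal)
Convert 0b1100100110110 (binary) → 4096 + 2048 + 256 + 32 + 16 + 4 + 2 = 6454 (decimal)
Compute 6459 - 6454 = 5
Convert 5 (decimal) → 0o5 (octal)
0o5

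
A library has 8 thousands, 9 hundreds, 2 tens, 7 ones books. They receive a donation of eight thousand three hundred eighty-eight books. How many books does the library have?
Convert 8 thousands, 9 hundreds, 2 tens, 7 ones (place-value notation) → 8×1000 + 9×100 + 2×10 + 7 = 8927 (decimal)
Convert eight thousand three hundred eighty-eight (English words) → 8×1000 + 3×100 + 88 = 8388 (decimal)
Compute 8927 + 8388 = 17315
17315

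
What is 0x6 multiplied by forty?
Convert 0x6 (hexadecimal) → 6 (decimal)
Convert forty (English words) → 40 (decimal)
Compute 6 × 40 = 240
240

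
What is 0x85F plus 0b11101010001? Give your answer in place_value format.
Convert 0x85F (hexadecimal) → 8×256 + 5×16 + 15 = 2143 (decimal)
Convert 0b11101010001 (binary) → 1024 + 512 + 256 + 64 + 16 + 1 = 1873 (decimal)
Compute 2143 + 1873 = 4016
Convert 4016 (decimal) → 4016 = 4×1000 + 1×10 + 6 → 4 thousands, 1 ten, 6 ones (place-value notation)
4 thousands, 1 ten, 6 ones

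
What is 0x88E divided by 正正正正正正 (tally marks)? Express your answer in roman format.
Convert 0x88E (hexadecimal) → 8×256 + 8×16 + 14 = 2190 (decimal)
Convert 正正正正正正 (tally marks) → 5 + 5 + 5 + 5 + 5 + 5 = 30 (decimal)
Compute 2190 ÷ 30 = 73
Convert 73 (decimal) → 73 = 50 + 10 + 10 + 1 + 1 + 1 → LXXIII (Roman numeral)
LXXIII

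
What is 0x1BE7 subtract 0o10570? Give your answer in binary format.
Convert 0x1BE7 (hexadecimal) → 1×4096 + 11×256 + 14×16 + 7 = 7143 (decimal)
Convert 0o10570 (octal) → 1×4096 + 5×64 + 7×8 = 4472 (decimal)
Compute 7143 - 4472 = 2671
Convert 2671 (decimal) → 2671 = 2048 + 512 + 64 + 32 + 8 + 4 + 2 + 1 → 0b101001101111 (binary)
0b101001101111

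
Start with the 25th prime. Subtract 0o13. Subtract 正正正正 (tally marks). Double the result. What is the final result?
Convert the 25th prime (prime index) → 97 (decimal)
Start: 97
Convert 0o13 (octal) → 1×8 + 3 = 11 (decimal)
97 - 11 = 86
Convert 正正正正 (tally marks) → 5 + 5 + 5 + 5 = 20 (decimal)
86 - 20 = 66
66 × 2 = 132
132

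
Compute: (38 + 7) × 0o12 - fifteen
Convert 0o12 (octal) → 1×8 + 2 = 10 (decimal)
Convert fifteen (English words) → 15 (decimal)
Expression in decimal: (38 + 7) × 10 - 15
Parentheses first: 38 + 7 = 45
Multiply: 45 × 10 = 450
Subtract: 450 - 15 = 435
435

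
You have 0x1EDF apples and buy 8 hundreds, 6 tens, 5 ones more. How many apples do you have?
Convert 0x1EDF (hexadecimal) → 1×4096 + 14×256 + 13×16 + 15 = 7903 (decimal)
Convert 8 hundreds, 6 tens, 5 ones (place-value notation) → 8×100 + 6×10 + 5 = 865 (decimal)
Compute 7903 + 865 = 8768
8768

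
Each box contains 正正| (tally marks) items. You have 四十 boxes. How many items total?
Convert 正正| (tally marks) → 5 + 5 + 1 = 11 (decimal)
Convert 四十 (Chinese numeral) → 4×10 = 40 (decimal)
Compute 11 × 40 = 440
440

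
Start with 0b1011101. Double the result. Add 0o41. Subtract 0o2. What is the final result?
Convert 0b1011101 (binary) → 64 + 16 + 8 + 4 + 1 = 93 (decimal)
Start: 93
93 × 2 = 186
Convert 0o41 (octal) → 4×8 + 1 = 33 (decimal)
186 + 33 = 219
Convert 0o2 (octal) → 2 (decimal)
219 - 2 = 217
217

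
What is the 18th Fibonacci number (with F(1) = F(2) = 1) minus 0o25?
The 18th Fibonacci number (with F(1) = F(2) = 1) = 2584
Convert 0o25 (octal) → 2×8 + 5 = 21 (decimal)
Compute 2584 - 21 = 2563
2563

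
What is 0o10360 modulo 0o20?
Convert 0o10360 (octal) → 1×4096 + 3×64 + 6×8 = 4336 (decimal)
Convert 0o20 (octal) → 2×8 = 16 (decimal)
Compute 4336 mod 16 = 0
0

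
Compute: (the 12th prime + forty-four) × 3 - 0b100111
Convert the 12th prime (prime index) → 37 (decimal)
Convert forty-four (English words) → 44 (decimal)
Convert 0b100111 (binary) → 32 + 4 + 2 + 1 = 39 (decimal)
Expression in decimal: (37 + 44) × 3 - 39
Parentheses first: 37 + 44 = 81
Multiply: 81 × 3 = 243
Subtract: 243 - 39 = 204
204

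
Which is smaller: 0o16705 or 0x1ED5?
Convert 0o16705 (octal) → 1×4096 + 6×512 + 7×64 + 5 = 7621 (decimal)
Convert 0x1ED5 (hexadecimal) → 1×4096 + 14×256 + 13×16 + 5 = 7893 (decimal)
Compare 7621 vs 7893: smaller = 7621
7621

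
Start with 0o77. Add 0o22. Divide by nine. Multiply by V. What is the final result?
Convert 0o77 (octal) → 7×8 + 7 = 63 (decimal)
Start: 63
Convert 0o22 (octal) → 2×8 + 2 = 18 (decimal)
63 + 18 = 81
Convert nine (English words) → 9 (decimal)
81 ÷ 9 = 9
Convert V (Roman numeral) → 5 (decimal)
9 × 5 = 45
45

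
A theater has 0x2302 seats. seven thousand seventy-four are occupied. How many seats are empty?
Convert 0x2302 (hexadecimal) → 2×4096 + 3×256 + 2 = 8962 (decimal)
Convert seven thousand seventy-four (English words) → 7×1000 + 74 = 7074 (decimal)
Compute 8962 - 7074 = 1888
1888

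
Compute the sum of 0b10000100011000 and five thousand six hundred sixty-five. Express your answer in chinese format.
Convert 0b10000100011000 (binary) → 8192 + 256 + 16 + 8 = 8472 (decimal)
Convert five thousand six hundred sixty-five (English words) → 5×1000 + 6×100 + 65 = 5665 (decimal)
Compute 8472 + 5665 = 14137
Convert 14137 (decimal) → 14137 = 1×10000 + 4×1000 + 1×100 + 3×10 + 7 → 一万四千一百三十七 (Chinese numeral)
一万四千一百三十七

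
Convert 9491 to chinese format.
Convert 9491 (decimal) → 9491 = 9×1000 + 4×100 + 9×10 + 1 → 九千四百九十一 (Chinese numeral)
九千四百九十一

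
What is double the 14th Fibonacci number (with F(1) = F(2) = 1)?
The 14th Fibonacci number (with F(1) = F(2) = 1): 1, 1, 2, 3, 5, 8, 13, 21, 34, 55, 89, 144, 233, 377 → 377
Compute 377 × 2 = 754
754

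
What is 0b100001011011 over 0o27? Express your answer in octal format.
Convert 0b100001011011 (binary) → 2048 + 64 + 16 + 8 + 2 + 1 = 2139 (decimal)
Convert 0o27 (octal) → 2×8 + 7 = 23 (decimal)
Compute 2139 ÷ 23 = 93
Convert 93 (decimal) → 93 = 1×64 + 3×8 + 5 → 0o135 (octal)
0o135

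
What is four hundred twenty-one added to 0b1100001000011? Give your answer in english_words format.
Convert four hundred twenty-one (English words) → 4×100 + 21 = 421 (decimal)
Convert 0b1100001000011 (binary) → 4096 + 2048 + 64 + 2 + 1 = 6211 (decimal)
Compute 421 + 6211 = 6632
Convert 6632 (decimal) → 6632 = 6×1000 + 6×100 + 32 → six thousand six hundred thirty-two (English words)
six thousand six hundred thirty-two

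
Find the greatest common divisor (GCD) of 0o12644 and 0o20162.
Convert 0o12644 (octal) → 1×4096 + 2×512 + 6×64 + 4×8 + 4 = 5540 (decimal)
Convert 0o20162 (octal) → 2×4096 + 1×64 + 6×8 + 2 = 8306 (decimal)
Compute gcd(5540, 8306) = 2
2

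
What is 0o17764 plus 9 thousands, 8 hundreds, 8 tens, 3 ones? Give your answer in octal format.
Convert 0o17764 (octal) → 1×4096 + 7×512 + 7×64 + 6×8 + 4 = 8180 (decimal)
Convert 9 thousands, 8 hundreds, 8 tens, 3 ones (place-value notation) → 9×1000 + 8×100 + 8×10 + 3 = 9883 (decimal)
Compute 8180 + 9883 = 18063
Convert 18063 (decimal) → 18063 = 4×4096 + 3×512 + 2×64 + 1×8 + 7 → 0o43217 (octal)
0o43217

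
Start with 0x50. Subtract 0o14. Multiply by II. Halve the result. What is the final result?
Convert 0x50 (hexadecimal) → 5×16 = 80 (decimal)
Start: 80
Convert 0o14 (octal) → 1×8 + 4 = 12 (decimal)
80 - 12 = 68
Convert II (Roman numeral) → 1 + 1 = 2 (decimal)
68 × 2 = 136
136 ÷ 2 = 68
68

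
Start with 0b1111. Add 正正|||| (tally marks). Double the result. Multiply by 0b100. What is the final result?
Convert 0b1111 (binary) → 8 + 4 + 2 + 1 = 15 (decimal)
Start: 15
Convert 正正|||| (tally marks) → 5 + 5 + 4 = 14 (decimal)
15 + 14 = 29
29 × 2 = 58
Convert 0b100 (binary) → 4 (decimal)
58 × 4 = 232
232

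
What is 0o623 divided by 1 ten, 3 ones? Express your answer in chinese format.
Convert 0o623 (octal) → 6×64 + 2×8 + 3 = 403 (decimal)
Convert 1 ten, 3 ones (place-value notation) → 1×10 + 3 = 13 (decimal)
Compute 403 ÷ 13 = 31
Convert 31 (decimal) → 31 = 3×10 + 1 → 三十一 (Chinese numeral)
三十一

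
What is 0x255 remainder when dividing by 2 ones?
Convert 0x255 (hexadecimal) → 2×256 + 5×16 + 5 = 597 (decimal)
Convert 2 ones (place-value notation) → 2 (decimal)
Compute 597 mod 2 = 1
1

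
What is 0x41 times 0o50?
Convert 0x41 (hexadecimal) → 4×16 + 1 = 65 (decimal)
Convert 0o50 (octal) → 5×8 = 40 (decimal)
Compute 65 × 40 = 2600
2600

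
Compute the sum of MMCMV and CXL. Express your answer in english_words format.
Convert MMCMV (Roman numeral) → 1000 + 1000 + 900 + 5 = 2905 (decimal)
Convert CXL (Roman numeral) → 100 + 40 = 140 (decimal)
Compute 2905 + 140 = 3045
Convert 3045 (decimal) → 3045 = 3×1000 + 45 → three thousand forty-five (English words)
three thousand forty-five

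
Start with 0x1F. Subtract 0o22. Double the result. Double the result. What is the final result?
Convert 0x1F (hexadecimal) → 1×16 + 15 = 31 (decimal)
Start: 31
Convert 0o22 (octal) → 2×8 + 2 = 18 (decimal)
31 - 18 = 13
13 × 2 = 26
26 × 2 = 52
52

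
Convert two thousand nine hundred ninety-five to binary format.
Convert two thousand nine hundred ninety-five (English words) → 2×1000 + 9×100 + 95 = 2995 (decimal)
Convert 2995 (decimal) → 2995 = 2048 + 512 + 256 + 128 + 32 + 16 + 2 + 1 → 0b101110110011 (binary)
0b101110110011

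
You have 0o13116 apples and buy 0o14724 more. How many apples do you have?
Convert 0o13116 (octal) → 1×4096 + 3×512 + 1×64 + 1×8 + 6 = 5710 (decimal)
Convert 0o14724 (octal) → 1×4096 + 4×512 + 7×64 + 2×8 + 4 = 6612 (decimal)
Compute 5710 + 6612 = 12322
12322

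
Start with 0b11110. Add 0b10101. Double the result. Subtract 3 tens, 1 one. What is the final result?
Convert 0b11110 (binary) → 16 + 8 + 4 + 2 = 30 (decimal)
Start: 30
Convert 0b10101 (binary) → 16 + 4 + 1 = 21 (decimal)
30 + 21 = 51
51 × 2 = 102
Convert 3 tens, 1 one (place-value notation) → 3×10 + 1 = 31 (decimal)
102 - 31 = 71
71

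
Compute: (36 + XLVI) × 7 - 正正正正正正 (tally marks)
Convert XLVI (Roman numeral) → 40 + 5 + 1 = 46 (decimal)
Convert 正正正正正正 (tally marks) → 5 + 5 + 5 + 5 + 5 + 5 = 30 (decimal)
Expression in decimal: (36 + 46) × 7 - 30
Parentheses first: 36 + 46 = 82
Multiply: 82 × 7 = 574
Subtract: 574 - 30 = 544
544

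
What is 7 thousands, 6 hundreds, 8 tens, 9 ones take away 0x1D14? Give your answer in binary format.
Convert 7 thousands, 6 hundreds, 8 tens, 9 ones (place-value notation) → 7×1000 + 6×100 + 8×10 + 9 = 7689 (decimal)
Convert 0x1D14 (hexadecimal) → 1×4096 + 13×256 + 1×16 + 4 = 7444 (decimal)
Compute 7689 - 7444 = 245
Convert 245 (decimal) → 245 = 128 + 64 + 32 + 16 + 4 + 1 → 0b11110101 (binary)
0b11110101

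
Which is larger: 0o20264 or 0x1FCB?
Convert 0o20264 (octal) → 2×4096 + 2×64 + 6×8 + 4 = 8372 (decimal)
Convert 0x1FCB (hexadecimal) → 1×4096 + 15×256 + 12×16 + 11 = 8139 (decimal)
Compare 8372 vs 8139: larger = 8372
8372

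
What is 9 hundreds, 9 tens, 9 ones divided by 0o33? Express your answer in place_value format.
Convert 9 hundreds, 9 tens, 9 ones (place-value notation) → 9×100 + 9×10 + 9 = 999 (decimal)
Convert 0o33 (octal) → 3×8 + 3 = 27 (decimal)
Compute 999 ÷ 27 = 37
Convert 37 (decimal) → 37 = 3×10 + 7 → 3 tens, 7 ones (place-value notation)
3 tens, 7 ones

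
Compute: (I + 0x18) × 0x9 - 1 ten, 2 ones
Convert I (Roman numeral) → 1 (decimal)
Convert 0x18 (hexadecimal) → 1×16 + 8 = 24 (decimal)
Convert 0x9 (hexadecimal) → 9 (decimal)
Convert 1 ten, 2 ones (place-value notation) → 1×10 + 2 = 12 (decimal)
Expression in decimal: (1 + 24) × 9 - 12
Parentheses first: 1 + 24 = 25
Multiply: 25 × 9 = 225
Subtract: 225 - 12 = 213
213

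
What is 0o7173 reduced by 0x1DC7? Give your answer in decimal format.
Convert 0o7173 (octal) → 7×512 + 1×64 + 7×8 + 3 = 3707 (decimal)
Convert 0x1DC7 (hexadecimal) → 1×4096 + 13×256 + 12×16 + 7 = 7623 (decimal)
Compute 3707 - 7623 = -3916
-3916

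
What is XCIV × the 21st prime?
Convert XCIV (Roman numeral) → 90 + 4 = 94 (decimal)
Convert the 21st prime (prime index) → 73 (decimal)
Compute 94 × 73 = 6862
6862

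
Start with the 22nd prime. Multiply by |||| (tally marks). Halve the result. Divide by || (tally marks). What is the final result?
Convert the 22nd prime (prime index) → 79 (decimal)
Start: 79
Convert |||| (tally marks) → 4 (decimal)
79 × 4 = 316
316 ÷ 2 = 158
Convert || (tally marks) → 2 (decimal)
158 ÷ 2 = 79
79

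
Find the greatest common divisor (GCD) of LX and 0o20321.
Convert LX (Roman numeral) → 50 + 10 = 60 (decimal)
Convert 0o20321 (octal) → 2×4096 + 3×64 + 2×8 + 1 = 8401 (decimal)
Compute gcd(60, 8401) = 1
1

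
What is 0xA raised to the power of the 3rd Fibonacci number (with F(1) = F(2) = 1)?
Convert 0xA (hexadecimal) → 10 (decimal)
Convert the 3rd Fibonacci number (with F(1) = F(2) = 1) (Fibonacci index) → 1, 1, 2 → 2 (decimal)
Compute 10 ^ 2 = 100
100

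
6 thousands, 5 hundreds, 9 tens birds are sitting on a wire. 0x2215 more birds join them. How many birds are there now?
Convert 6 thousands, 5 hundreds, 9 tens (place-value notation) → 6×1000 + 5×100 + 9×10 = 6590 (decimal)
Convert 0x2215 (hexadecimal) → 2×4096 + 2×256 + 1×16 + 5 = 8725 (decimal)
Compute 6590 + 8725 = 15315
15315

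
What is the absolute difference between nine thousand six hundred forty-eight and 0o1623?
Convert nine thousand six hundred forty-eight (English words) → 9×1000 + 6×100 + 48 = 9648 (decimal)
Convert 0o1623 (octal) → 1×512 + 6×64 + 2×8 + 3 = 915 (decimal)
Compute |9648 - 915| = 8733
8733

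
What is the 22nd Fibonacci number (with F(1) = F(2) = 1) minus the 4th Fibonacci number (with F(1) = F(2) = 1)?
The 22nd Fibonacci number (with F(1) = F(2) = 1) = 17711
Convert the 4th Fibonacci number (with F(1) = F(2) = 1) (Fibonacci index) → 1, 1, 2, 3 → 3 (decimal)
Compute 17711 - 3 = 17708
17708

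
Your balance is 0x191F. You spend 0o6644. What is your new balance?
Convert 0x191F (hexadecimal) → 1×4096 + 9×256 + 1×16 + 15 = 6431 (decimal)
Convert 0o6644 (octal) → 6×512 + 6×64 + 4×8 + 4 = 3492 (decimal)
Compute 6431 - 3492 = 2939
2939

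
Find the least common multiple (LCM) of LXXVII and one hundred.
Convert LXXVII (Roman numeral) → 50 + 10 + 10 + 5 + 1 + 1 = 77 (decimal)
Convert one hundred (English words) → 1×100 = 100 (decimal)
Compute lcm(77, 100) = 7700
7700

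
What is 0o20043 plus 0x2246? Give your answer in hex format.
Convert 0o20043 (octal) → 2×4096 + 4×8 + 3 = 8227 (decimal)
Convert 0x2246 (hexadecimal) → 2×4096 + 2×256 + 4×16 + 6 = 8774 (decimal)
Compute 8227 + 8774 = 17001
Convert 17001 (decimal) → 17001 = 4×4096 + 2×256 + 6×16 + 9 → 0x4269 (hexadecimal)
0x4269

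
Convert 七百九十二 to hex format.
Convert 七百九十二 (Chinese numeral) → 7×100 + 9×10 + 2 = 792 (decimal)
Convert 792 (decimal) → 792 = 3×256 + 1×16 + 8 → 0x318 (hexadecimal)
0x318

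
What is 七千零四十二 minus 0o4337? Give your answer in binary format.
Convert 七千零四十二 (Chinese numeral) → 7×1000 + 4×10 + 2 = 7042 (decimal)
Convert 0o4337 (octal) → 4×512 + 3×64 + 3×8 + 7 = 2271 (decimal)
Compute 7042 - 2271 = 4771
Convert 4771 (decimal) → 4771 = 4096 + 512 + 128 + 32 + 2 + 1 → 0b1001010100011 (binary)
0b1001010100011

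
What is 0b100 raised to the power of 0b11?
Convert 0b100 (binary) → 4 (decimal)
Convert 0b11 (binary) → 2 + 1 = 3 (decimal)
Compute 4 ^ 3 = 64
64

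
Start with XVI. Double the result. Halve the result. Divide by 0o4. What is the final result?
Convert XVI (Roman numeral) → 10 + 5 + 1 = 16 (decimal)
Start: 16
16 × 2 = 32
32 ÷ 2 = 16
Convert 0o4 (octal) → 4 (decimal)
16 ÷ 4 = 4
4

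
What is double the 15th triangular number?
The 15th triangular number = 15×16/2 = 120
Compute 120 × 2 = 240
240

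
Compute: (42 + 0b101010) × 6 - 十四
Convert 0b101010 (binary) → 32 + 8 + 2 = 42 (decimal)
Convert 十四 (Chinese numeral) → 1×10 + 4 = 14 (decimal)
Expression in decimal: (42 + 42) × 6 - 14
Parentheses first: 42 + 42 = 84
Multiply: 84 × 6 = 504
Subtract: 504 - 14 = 490
490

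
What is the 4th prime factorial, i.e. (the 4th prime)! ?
Convert the 4th prime (prime index) → 7 (decimal)
Compute 7! = 5040
5040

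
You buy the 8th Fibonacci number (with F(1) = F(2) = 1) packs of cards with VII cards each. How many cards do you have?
Convert VII (Roman numeral) → 5 + 1 + 1 = 7 (decimal)
Convert the 8th Fibonacci number (with F(1) = F(2) = 1) (Fibonacci index) → 1, 1, 2, 3, 5, 8, 13, 21 → 21 (decimal)
Compute 7 × 21 = 147
147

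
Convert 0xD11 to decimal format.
Convert 0xD11 (hexadecimal) → 13×256 + 1×16 + 1 = 3345 (decimal)
3345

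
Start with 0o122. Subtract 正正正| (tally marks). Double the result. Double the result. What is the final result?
Convert 0o122 (octal) → 1×64 + 2×8 + 2 = 82 (decimal)
Start: 82
Convert 正正正| (tally marks) → 5 + 5 + 5 + 1 = 16 (decimal)
82 - 16 = 66
66 × 2 = 132
132 × 2 = 264
264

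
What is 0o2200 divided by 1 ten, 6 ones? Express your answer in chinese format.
Convert 0o2200 (octal) → 2×512 + 2×64 = 1152 (decimal)
Convert 1 ten, 6 ones (place-value notation) → 1×10 + 6 = 16 (decimal)
Compute 1152 ÷ 16 = 72
Convert 72 (decimal) → 72 = 7×10 + 2 → 七十二 (Chinese numeral)
七十二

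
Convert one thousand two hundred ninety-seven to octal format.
Convert one thousand two hundred ninety-seven (English words) → 1×1000 + 2×100 + 97 = 1297 (decimal)
Convert 1297 (decimal) → 1297 = 2×512 + 4×64 + 2×8 + 1 → 0o2421 (octal)
0o2421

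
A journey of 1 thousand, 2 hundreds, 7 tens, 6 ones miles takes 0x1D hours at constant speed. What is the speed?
Convert 1 thousand, 2 hundreds, 7 tens, 6 ones (place-value notation) → 1×1000 + 2×100 + 7×10 + 6 = 1276 (decimal)
Convert 0x1D (hexadecimal) → 1×16 + 13 = 29 (decimal)
Compute 1276 ÷ 29 = 44
44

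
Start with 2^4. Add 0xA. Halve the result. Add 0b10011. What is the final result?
Convert 2^4 (power) → 16 (decimal)
Start: 16
Convert 0xA (hexadecimal) → 10 (decimal)
16 + 10 = 26
26 ÷ 2 = 13
Convert 0b10011 (binary) → 16 + 2 + 1 = 19 (decimal)
13 + 19 = 32
32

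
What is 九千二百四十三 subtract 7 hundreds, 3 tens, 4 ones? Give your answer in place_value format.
Convert 九千二百四十三 (Chinese numeral) → 9×1000 + 2×100 + 4×10 + 3 = 9243 (decimal)
Convert 7 hundreds, 3 tens, 4 ones (place-value notation) → 7×100 + 3×10 + 4 = 734 (decimal)
Compute 9243 - 734 = 8509
Convert 8509 (decimal) → 8509 = 8×1000 + 5×100 + 9 → 8 thousands, 5 hundreds, 9 ones (place-value notation)
8 thousands, 5 hundreds, 9 ones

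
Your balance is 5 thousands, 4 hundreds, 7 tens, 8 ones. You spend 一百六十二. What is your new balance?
Convert 5 thousands, 4 hundreds, 7 tens, 8 ones (place-value notation) → 5×1000 + 4×100 + 7×10 + 8 = 5478 (decimal)
Convert 一百六十二 (Chinese numeral) → 1×100 + 6×10 + 2 = 162 (decimal)
Compute 5478 - 162 = 5316
5316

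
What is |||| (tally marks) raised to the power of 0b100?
Convert |||| (tally marks) → 4 (decimal)
Convert 0b100 (binary) → 4 (decimal)
Compute 4 ^ 4 = 256
256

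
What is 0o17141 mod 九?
Convert 0o17141 (octal) → 1×4096 + 7×512 + 1×64 + 4×8 + 1 = 7777 (decimal)
Convert 九 (Chinese numeral) → 9 (decimal)
Compute 7777 mod 9 = 1
1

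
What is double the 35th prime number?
The 35th prime number = 149
Compute 149 × 2 = 298
298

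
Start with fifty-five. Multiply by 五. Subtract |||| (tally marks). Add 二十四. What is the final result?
Convert fifty-five (English words) → 55 (decimal)
Start: 55
Convert 五 (Chinese numeral) → 5 (decimal)
55 × 5 = 275
Convert |||| (tally marks) → 4 (decimal)
275 - 4 = 271
Convert 二十四 (Chinese numeral) → 2×10 + 4 = 24 (decimal)
271 + 24 = 295
295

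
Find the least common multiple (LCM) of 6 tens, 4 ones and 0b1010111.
Convert 6 tens, 4 ones (place-value notation) → 6×10 + 4 = 64 (decimal)
Convert 0b1010111 (binary) → 64 + 16 + 4 + 2 + 1 = 87 (decimal)
Compute lcm(64, 87) = 5568
5568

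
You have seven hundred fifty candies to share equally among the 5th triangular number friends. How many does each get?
Convert seven hundred fifty (English words) → 7×100 + 50 = 750 (decimal)
Convert the 5th triangular number (triangular index) → 5×6/2 = 15 (decimal)
Compute 750 ÷ 15 = 50
50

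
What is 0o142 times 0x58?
Convert 0o142 (octal) → 1×64 + 4×8 + 2 = 98 (decimal)
Convert 0x58 (hexadecimal) → 5×16 + 8 = 88 (decimal)
Compute 98 × 88 = 8624
8624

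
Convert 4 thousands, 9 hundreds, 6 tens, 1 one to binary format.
Convert 4 thousands, 9 hundreds, 6 tens, 1 one (place-value notation) → 4×1000 + 9×100 + 6×10 + 1 = 4961 (decimal)
Convert 4961 (decimal) → 4961 = 4096 + 512 + 256 + 64 + 32 + 1 → 0b1001101100001 (binary)
0b1001101100001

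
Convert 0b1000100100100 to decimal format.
Convert 0b1000100100100 (binary) → 4096 + 256 + 32 + 4 = 4388 (decimal)
4388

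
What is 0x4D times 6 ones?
Convert 0x4D (hexadecimal) → 4×16 + 13 = 77 (decimal)
Convert 6 ones (place-value notation) → 6 (decimal)
Compute 77 × 6 = 462
462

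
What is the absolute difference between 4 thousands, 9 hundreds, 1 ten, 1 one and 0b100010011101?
Convert 4 thousands, 9 hundreds, 1 ten, 1 one (place-value notation) → 4×1000 + 9×100 + 1×10 + 1 = 4911 (decimal)
Convert 0b100010011101 (binary) → 2048 + 128 + 16 + 8 + 4 + 1 = 2205 (decimal)
Compute |4911 - 2205| = 2706
2706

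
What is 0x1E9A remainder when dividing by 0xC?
Convert 0x1E9A (hexadecimal) → 1×4096 + 14×256 + 9×16 + 10 = 7834 (decimal)
Convert 0xC (hexadecimal) → 12 (decimal)
Compute 7834 mod 12 = 10
10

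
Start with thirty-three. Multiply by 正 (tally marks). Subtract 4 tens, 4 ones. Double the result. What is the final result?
Convert thirty-three (English words) → 33 (decimal)
Start: 33
Convert 正 (tally marks) → 5 (decimal)
33 × 5 = 165
Convert 4 tens, 4 ones (place-value notation) → 4×10 + 4 = 44 (decimal)
165 - 44 = 121
121 × 2 = 242
242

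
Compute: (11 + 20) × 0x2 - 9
Convert 0x2 (hexadecimal) → 2 (decimal)
Expression in decimal: (11 + 20) × 2 - 9
Parentheses first: 11 + 20 = 31
Multiply: 31 × 2 = 62
Subtract: 62 - 9 = 53
53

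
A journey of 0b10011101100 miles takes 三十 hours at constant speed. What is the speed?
Convert 0b10011101100 (binary) → 1024 + 128 + 64 + 32 + 8 + 4 = 1260 (decimal)
Convert 三十 (Chinese numeral) → 3×10 = 30 (decimal)
Compute 1260 ÷ 30 = 42
42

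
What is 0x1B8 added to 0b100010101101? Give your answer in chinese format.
Convert 0x1B8 (hexadecimal) → 1×256 + 11×16 + 8 = 440 (decimal)
Convert 0b100010101101 (binary) → 2048 + 128 + 32 + 8 + 4 + 1 = 2221 (decimal)
Compute 440 + 2221 = 2661
Convert 2661 (decimal) → 2661 = 2×1000 + 6×100 + 6×10 + 1 → 二千六百六十一 (Chinese numeral)
二千六百六十一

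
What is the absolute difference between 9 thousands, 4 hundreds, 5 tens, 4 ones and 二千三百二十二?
Convert 9 thousands, 4 hundreds, 5 tens, 4 ones (place-value notation) → 9×1000 + 4×100 + 5×10 + 4 = 9454 (decimal)
Convert 二千三百二十二 (Chinese numeral) → 2×1000 + 3×100 + 2×10 + 2 = 2322 (decimal)
Compute |9454 - 2322| = 7132
7132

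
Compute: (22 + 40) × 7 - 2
Parentheses first: 22 + 40 = 62
Multiply: 62 × 7 = 434
Subtract: 434 - 2 = 432
432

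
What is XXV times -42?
Convert XXV (Roman numeral) → 10 + 10 + 5 = 25 (decimal)
Compute 25 × -42 = -1050
-1050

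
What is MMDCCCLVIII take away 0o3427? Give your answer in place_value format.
Convert MMDCCCLVIII (Roman numeral) → 1000 + 1000 + 500 + 100 + 100 + 100 + 50 + 5 + 1 + 1 + 1 = 2858 (decimal)
Convert 0o3427 (octal) → 3×512 + 4×64 + 2×8 + 7 = 1815 (decimal)
Compute 2858 - 1815 = 1043
Convert 1043 (decimal) → 1043 = 1×1000 + 4×10 + 3 → 1 thousand, 4 tens, 3 ones (place-value notation)
1 thousand, 4 tens, 3 ones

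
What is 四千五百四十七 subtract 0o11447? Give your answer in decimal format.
Convert 四千五百四十七 (Chinese numeral) → 4×1000 + 5×100 + 4×10 + 7 = 4547 (decimal)
Convert 0o11447 (octal) → 1×4096 + 1×512 + 4×64 + 4×8 + 7 = 4903 (decimal)
Compute 4547 - 4903 = -356
-356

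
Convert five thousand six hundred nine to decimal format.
Convert five thousand six hundred nine (English words) → 5×1000 + 6×100 + 9 = 5609 (decimal)
5609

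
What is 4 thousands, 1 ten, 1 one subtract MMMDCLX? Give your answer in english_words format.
Convert 4 thousands, 1 ten, 1 one (place-value notation) → 4×1000 + 1×10 + 1 = 4011 (decimal)
Convert MMMDCLX (Roman numeral) → 1000 + 1000 + 1000 + 500 + 100 + 50 + 10 = 3660 (decimal)
Compute 4011 - 3660 = 351
Convert 351 (decimal) → 351 = 3×100 + 51 → three hundred fifty-one (English words)
three hundred fifty-one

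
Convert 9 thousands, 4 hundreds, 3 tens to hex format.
Convert 9 thousands, 4 hundreds, 3 tens (place-value notation) → 9×1000 + 4×100 + 3×10 = 9430 (decimal)
Convert 9430 (decimal) → 9430 = 2×4096 + 4×256 + 13×16 + 6 → 0x24D6 (hexadecimal)
0x24D6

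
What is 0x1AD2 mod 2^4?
Convert 0x1AD2 (hexadecimal) → 1×4096 + 10×256 + 13×16 + 2 = 6866 (decimal)
Convert 2^4 (power) → 16 (decimal)
Compute 6866 mod 16 = 2
2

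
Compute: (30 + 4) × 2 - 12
Parentheses first: 30 + 4 = 34
Multiply: 34 × 2 = 68
Subtract: 68 - 12 = 56
56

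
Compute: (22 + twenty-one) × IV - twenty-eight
Convert twenty-one (English words) → 21 (decimal)
Convert IV (Roman numeral) → 4 (decimal)
Convert twenty-eight (English words) → 28 (decimal)
Expression in decimal: (22 + 21) × 4 - 28
Parentheses first: 22 + 21 = 43
Multiply: 43 × 4 = 172
Subtract: 172 - 28 = 144
144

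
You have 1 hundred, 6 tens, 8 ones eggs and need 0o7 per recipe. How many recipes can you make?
Convert 1 hundred, 6 tens, 8 ones (place-value notation) → 1×100 + 6×10 + 8 = 168 (decimal)
Convert 0o7 (octal) → 7 (decimal)
Compute 168 ÷ 7 = 24
24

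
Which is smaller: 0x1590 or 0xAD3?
Convert 0x1590 (hexadecimal) → 1×4096 + 5×256 + 9×16 = 5520 (decimal)
Convert 0xAD3 (hexadecimal) → 10×256 + 13×16 + 3 = 2771 (decimal)
Compare 5520 vs 2771: smaller = 2771
2771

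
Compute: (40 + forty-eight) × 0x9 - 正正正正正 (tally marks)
Convert forty-eight (English words) → 48 (decimal)
Convert 0x9 (hexadecimal) → 9 (decimal)
Convert 正正正正正 (tally marks) → 5 + 5 + 5 + 5 + 5 = 25 (decimal)
Expression in decimal: (40 + 48) × 9 - 25
Parentheses first: 40 + 48 = 88
Multiply: 88 × 9 = 792
Subtract: 792 - 25 = 767
767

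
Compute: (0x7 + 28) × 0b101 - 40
Convert 0x7 (hexadecimal) → 7 (decimal)
Convert 0b101 (binary) → 4 + 1 = 5 (decimal)
Expression in decimal: (7 + 28) × 5 - 40
Parentheses first: 7 + 28 = 35
Multiply: 35 × 5 = 175
Subtract: 175 - 40 = 135
135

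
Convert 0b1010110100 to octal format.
Convert 0b1010110100 (binary) → 512 + 128 + 32 + 16 + 4 = 692 (decimal)
Convert 692 (decimal) → 692 = 1×512 + 2×64 + 6×8 + 4 → 0o1264 (octal)
0o1264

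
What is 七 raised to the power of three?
Convert 七 (Chinese numeral) → 7 (decimal)
Convert three (English words) → 3 (decimal)
Compute 7 ^ 3 = 343
343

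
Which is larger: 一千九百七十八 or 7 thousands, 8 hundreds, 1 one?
Convert 一千九百七十八 (Chinese numeral) → 1×1000 + 9×100 + 7×10 + 8 = 1978 (decimal)
Convert 7 thousands, 8 hundreds, 1 one (place-value notation) → 7×1000 + 8×100 + 1 = 7801 (decimal)
Compare 1978 vs 7801: larger = 7801
7801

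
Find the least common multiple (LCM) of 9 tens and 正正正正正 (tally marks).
Convert 9 tens (place-value notation) → 9×10 = 90 (decimal)
Convert 正正正正正 (tally marks) → 5 + 5 + 5 + 5 + 5 = 25 (decimal)
Compute lcm(90, 25) = 450
450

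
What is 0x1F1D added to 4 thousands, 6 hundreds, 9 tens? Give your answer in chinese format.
Convert 0x1F1D (hexadecimal) → 1×4096 + 15×256 + 1×16 + 13 = 7965 (decimal)
Convert 4 thousands, 6 hundreds, 9 tens (place-value notation) → 4×1000 + 6×100 + 9×10 = 4690 (decimal)
Compute 7965 + 4690 = 12655
Convert 12655 (decimal) → 12655 = 1×10000 + 2×1000 + 6×100 + 5×10 + 5 → 一万二千六百五十五 (Chinese numeral)
一万二千六百五十五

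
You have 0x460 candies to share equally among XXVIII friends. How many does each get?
Convert 0x460 (hexadecimal) → 4×256 + 6×16 = 1120 (decimal)
Convert XXVIII (Roman numeral) → 10 + 10 + 5 + 1 + 1 + 1 = 28 (decimal)
Compute 1120 ÷ 28 = 40
40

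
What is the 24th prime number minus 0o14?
The 24th prime number = 89
Convert 0o14 (octal) → 1×8 + 4 = 12 (decimal)
Compute 89 - 12 = 77
77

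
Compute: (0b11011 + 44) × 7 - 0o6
Convert 0b11011 (binary) → 16 + 8 + 2 + 1 = 27 (decimal)
Convert 0o6 (octal) → 6 (decimal)
Expression in decimal: (27 + 44) × 7 - 6
Parentheses first: 27 + 44 = 71
Multiply: 71 × 7 = 497
Subtract: 497 - 6 = 491
491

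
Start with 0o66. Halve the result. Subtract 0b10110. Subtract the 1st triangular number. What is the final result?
Convert 0o66 (octal) → 6×8 + 6 = 54 (decimal)
Start: 54
54 ÷ 2 = 27
Convert 0b10110 (binary) → 16 + 4 + 2 = 22 (decimal)
27 - 22 = 5
Convert the 1st triangular number (triangular index) → 1×2/2 = 1 (decimal)
5 - 1 = 4
4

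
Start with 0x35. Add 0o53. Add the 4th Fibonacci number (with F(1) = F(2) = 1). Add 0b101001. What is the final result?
Convert 0x35 (hexadecimal) → 3×16 + 5 = 53 (decimal)
Start: 53
Convert 0o53 (octal) → 5×8 + 3 = 43 (decimal)
53 + 43 = 96
Convert the 4th Fibonacci number (with F(1) = F(2) = 1) (Fibonacci index) → 1, 1, 2, 3 → 3 (decimal)
96 + 3 = 99
Convert 0b101001 (binary) → 32 + 8 + 1 = 41 (decimal)
99 + 41 = 140
140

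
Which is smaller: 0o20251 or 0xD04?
Convert 0o20251 (octal) → 2×4096 + 2×64 + 5×8 + 1 = 8361 (decimal)
Convert 0xD04 (hexadecimal) → 13×256 + 4 = 3332 (decimal)
Compare 8361 vs 3332: smaller = 3332
3332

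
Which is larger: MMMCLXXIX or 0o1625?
Convert MMMCLXXIX (Roman numeral) → 1000 + 1000 + 1000 + 100 + 50 + 10 + 10 + 9 = 3179 (decimal)
Convert 0o1625 (octal) → 1×512 + 6×64 + 2×8 + 5 = 917 (decimal)
Compare 3179 vs 917: larger = 3179
3179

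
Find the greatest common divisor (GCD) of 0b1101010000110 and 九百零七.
Convert 0b1101010000110 (binary) → 4096 + 2048 + 512 + 128 + 4 + 2 = 6790 (decimal)
Convert 九百零七 (Chinese numeral) → 9×100 + 7 = 907 (decimal)
Compute gcd(6790, 907) = 1
1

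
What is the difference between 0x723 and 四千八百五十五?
Convert 0x723 (hexadecimal) → 7×256 + 2×16 + 3 = 1827 (decimal)
Convert 四千八百五十五 (Chinese numeral) → 4×1000 + 8×100 + 5×10 + 5 = 4855 (decimal)
Difference: |1827 - 4855| = 3028
3028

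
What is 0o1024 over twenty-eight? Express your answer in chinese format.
Convert 0o1024 (octal) → 1×512 + 2×8 + 4 = 532 (decimal)
Convert twenty-eight (English words) → 28 (decimal)
Compute 532 ÷ 28 = 19
Convert 19 (decimal) → 19 = 1×10 + 9 → 十九 (Chinese numeral)
十九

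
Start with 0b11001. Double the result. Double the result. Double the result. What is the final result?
Convert 0b11001 (binary) → 16 + 8 + 1 = 25 (decimal)
Start: 25
25 × 2 = 50
50 × 2 = 100
100 × 2 = 200
200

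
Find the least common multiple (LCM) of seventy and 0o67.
Convert seventy (English words) → 70 (decimal)
Convert 0o67 (octal) → 6×8 + 7 = 55 (decimal)
Compute lcm(70, 55) = 770
770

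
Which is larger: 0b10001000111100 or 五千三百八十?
Convert 0b10001000111100 (binary) → 8192 + 512 + 32 + 16 + 8 + 4 = 8764 (decimal)
Convert 五千三百八十 (Chinese numeral) → 5×1000 + 3×100 + 8×10 = 5380 (decimal)
Compare 8764 vs 5380: larger = 8764
8764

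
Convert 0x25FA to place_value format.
Convert 0x25FA (hexadecimal) → 2×4096 + 5×256 + 15×16 + 10 = 9722 (decimal)
Convert 9722 (decimal) → 9722 = 9×1000 + 7×100 + 2×10 + 2 → 9 thousands, 7 hundreds, 2 tens, 2 ones (place-value notation)
9 thousands, 7 hundreds, 2 tens, 2 ones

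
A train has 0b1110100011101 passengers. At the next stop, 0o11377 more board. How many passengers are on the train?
Convert 0b1110100011101 (binary) → 4096 + 2048 + 1024 + 256 + 16 + 8 + 4 + 1 = 7453 (decimal)
Convert 0o11377 (octal) → 1×4096 + 1×512 + 3×64 + 7×8 + 7 = 4863 (decimal)
Compute 7453 + 4863 = 12316
12316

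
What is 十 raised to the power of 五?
Convert 十 (Chinese numeral) → 1×10 = 10 (decimal)
Convert 五 (Chinese numeral) → 5 (decimal)
Compute 10 ^ 5 = 100000
100000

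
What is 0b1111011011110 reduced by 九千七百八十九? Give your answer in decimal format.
Convert 0b1111011011110 (binary) → 4096 + 2048 + 1024 + 512 + 128 + 64 + 16 + 8 + 4 + 2 = 7902 (decimal)
Convert 九千七百八十九 (Chinese numeral) → 9×1000 + 7×100 + 8×10 + 9 = 9789 (decimal)
Compute 7902 - 9789 = -1887
-1887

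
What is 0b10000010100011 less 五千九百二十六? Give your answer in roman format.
Convert 0b10000010100011 (binary) → 8192 + 128 + 32 + 2 + 1 = 8355 (decimal)
Convert 五千九百二十六 (Chinese numeral) → 5×1000 + 9×100 + 2×10 + 6 = 5926 (decimal)
Compute 8355 - 5926 = 2429
Convert 2429 (decimal) → 2429 = 1000 + 1000 + 400 + 10 + 10 + 9 → MMCDXXIX (Roman numeral)
MMCDXXIX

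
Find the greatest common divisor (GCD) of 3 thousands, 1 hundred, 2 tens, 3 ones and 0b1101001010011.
Convert 3 thousands, 1 hundred, 2 tens, 3 ones (place-value notation) → 3×1000 + 1×100 + 2×10 + 3 = 3123 (decimal)
Convert 0b1101001010011 (binary) → 4096 + 2048 + 512 + 64 + 16 + 2 + 1 = 6739 (decimal)
Compute gcd(3123, 6739) = 1
1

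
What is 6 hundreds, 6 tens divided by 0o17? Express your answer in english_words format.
Convert 6 hundreds, 6 tens (place-value notation) → 6×100 + 6×10 = 660 (decimal)
Convert 0o17 (octal) → 1×8 + 7 = 15 (decimal)
Compute 660 ÷ 15 = 44
Convert 44 (decimal) → forty-four (English words)
forty-four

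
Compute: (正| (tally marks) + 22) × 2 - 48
Convert 正| (tally marks) → 5 + 1 = 6 (decimal)
Expression in decimal: (6 + 22) × 2 - 48
Parentheses first: 6 + 22 = 28
Multiply: 28 × 2 = 56
Subtract: 56 - 48 = 8
8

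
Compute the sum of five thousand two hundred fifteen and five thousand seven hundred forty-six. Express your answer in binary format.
Convert five thousand two hundred fifteen (English words) → 5×1000 + 2×100 + 15 = 5215 (decimal)
Convert five thousand seven hundred forty-six (English words) → 5×1000 + 7×100 + 46 = 5746 (decimal)
Compute 5215 + 5746 = 10961
Convert 10961 (decimal) → 10961 = 8192 + 2048 + 512 + 128 + 64 + 16 + 1 → 0b10101011010001 (binary)
0b10101011010001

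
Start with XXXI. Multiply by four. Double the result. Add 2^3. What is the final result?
Convert XXXI (Roman numeral) → 10 + 10 + 10 + 1 = 31 (decimal)
Start: 31
Convert four (English words) → 4 (decimal)
31 × 4 = 124
124 × 2 = 248
Convert 2^3 (power) → 8 (decimal)
248 + 8 = 256
256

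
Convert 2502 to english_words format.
Convert 2502 (decimal) → 2502 = 2×1000 + 5×100 + 2 → two thousand five hundred two (English words)
two thousand five hundred two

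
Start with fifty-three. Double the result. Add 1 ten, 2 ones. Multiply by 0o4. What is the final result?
Convert fifty-three (English words) → 53 (decimal)
Start: 53
53 × 2 = 106
Convert 1 ten, 2 ones (place-value notation) → 1×10 + 2 = 12 (decimal)
106 + 12 = 118
Convert 0o4 (octal) → 4 (decimal)
118 × 4 = 472
472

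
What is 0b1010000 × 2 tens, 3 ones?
Convert 0b1010000 (binary) → 64 + 16 = 80 (decimal)
Convert 2 tens, 3 ones (place-value notation) → 2×10 + 3 = 23 (decimal)
Compute 80 × 23 = 1840
1840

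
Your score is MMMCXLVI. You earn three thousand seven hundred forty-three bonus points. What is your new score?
Convert MMMCXLVI (Roman numeral) → 1000 + 1000 + 1000 + 100 + 40 + 5 + 1 = 3146 (decimal)
Convert three thousand seven hundred forty-three (English words) → 3×1000 + 7×100 + 43 = 3743 (decimal)
Compute 3146 + 3743 = 6889
6889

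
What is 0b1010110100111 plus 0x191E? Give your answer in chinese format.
Convert 0b1010110100111 (binary) → 4096 + 1024 + 256 + 128 + 32 + 4 + 2 + 1 = 5543 (decimal)
Convert 0x191E (hexadecimal) → 1×4096 + 9×256 + 1×16 + 14 = 6430 (decimal)
Compute 5543 + 6430 = 11973
Convert 11973 (decimal) → 11973 = 1×10000 + 1×1000 + 9×100 + 7×10 + 3 → 一万一千九百七十三 (Chinese numeral)
一万一千九百七十三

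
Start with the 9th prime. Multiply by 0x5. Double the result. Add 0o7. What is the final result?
Convert the 9th prime (prime index) → 23 (decimal)
Start: 23
Convert 0x5 (hexadecimal) → 5 (decimal)
23 × 5 = 115
115 × 2 = 230
Convert 0o7 (octal) → 7 (decimal)
230 + 7 = 237
237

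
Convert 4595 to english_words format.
Convert 4595 (decimal) → 4595 = 4×1000 + 5×100 + 95 → four thousand five hundred ninety-five (English words)
four thousand five hundred ninety-five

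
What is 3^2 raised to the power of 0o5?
Convert 3^2 (power) → 9 (decimal)
Convert 0o5 (octal) → 5 (decimal)
Compute 9 ^ 5 = 59049
59049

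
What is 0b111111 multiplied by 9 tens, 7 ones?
Convert 0b111111 (binary) → 32 + 16 + 8 + 4 + 2 + 1 = 63 (decimal)
Convert 9 tens, 7 ones (place-value notation) → 9×10 + 7 = 97 (decimal)
Compute 63 × 97 = 6111
6111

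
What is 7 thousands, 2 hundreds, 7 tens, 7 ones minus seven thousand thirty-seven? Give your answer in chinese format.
Convert 7 thousands, 2 hundreds, 7 tens, 7 ones (place-value notation) → 7×1000 + 2×100 + 7×10 + 7 = 7277 (decimal)
Convert seven thousand thirty-seven (English words) → 7×1000 + 37 = 7037 (decimal)
Compute 7277 - 7037 = 240
Convert 240 (decimal) → 240 = 2×100 + 4×10 → 二百四十 (Chinese numeral)
二百四十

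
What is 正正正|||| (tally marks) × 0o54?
Convert 正正正|||| (tally marks) → 5 + 5 + 5 + 4 = 19 (decimal)
Convert 0o54 (octal) → 5×8 + 4 = 44 (decimal)
Compute 19 × 44 = 836
836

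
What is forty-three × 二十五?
Convert forty-three (English words) → 43 (decimal)
Convert 二十五 (Chinese numeral) → 2×10 + 5 = 25 (decimal)
Compute 43 × 25 = 1075
1075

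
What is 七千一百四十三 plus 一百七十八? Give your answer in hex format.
Convert 七千一百四十三 (Chinese numeral) → 7×1000 + 1×100 + 4×10 + 3 = 7143 (decimal)
Convert 一百七十八 (Chinese numeral) → 1×100 + 7×10 + 8 = 178 (decimal)
Compute 7143 + 178 = 7321
Convert 7321 (decimal) → 7321 = 1×4096 + 12×256 + 9×16 + 9 → 0x1C99 (hexadecimal)
0x1C99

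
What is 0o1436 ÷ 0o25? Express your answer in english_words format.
Convert 0o1436 (octal) → 1×512 + 4×64 + 3×8 + 6 = 798 (decimal)
Convert 0o25 (octal) → 2×8 + 5 = 21 (decimal)
Compute 798 ÷ 21 = 38
Convert 38 (decimal) → thirty-eight (English words)
thirty-eight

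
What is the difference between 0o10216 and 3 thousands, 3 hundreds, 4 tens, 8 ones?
Convert 0o10216 (octal) → 1×4096 + 2×64 + 1×8 + 6 = 4238 (decimal)
Convert 3 thousands, 3 hundreds, 4 tens, 8 ones (place-value notation) → 3×1000 + 3×100 + 4×10 + 8 = 3348 (decimal)
Difference: |4238 - 3348| = 890
890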